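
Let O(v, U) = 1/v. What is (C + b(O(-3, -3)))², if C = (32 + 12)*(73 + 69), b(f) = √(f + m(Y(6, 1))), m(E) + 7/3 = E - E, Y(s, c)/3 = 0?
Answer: 117112504/3 + 24992*I*√6/3 ≈ 3.9038e+7 + 20406.0*I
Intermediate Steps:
Y(s, c) = 0 (Y(s, c) = 3*0 = 0)
m(E) = -7/3 (m(E) = -7/3 + (E - E) = -7/3 + 0 = -7/3)
b(f) = √(-7/3 + f) (b(f) = √(f - 7/3) = √(-7/3 + f))
C = 6248 (C = 44*142 = 6248)
(C + b(O(-3, -3)))² = (6248 + √(-21 + 9/(-3))/3)² = (6248 + √(-21 + 9*(-⅓))/3)² = (6248 + √(-21 - 3)/3)² = (6248 + √(-24)/3)² = (6248 + (2*I*√6)/3)² = (6248 + 2*I*√6/3)²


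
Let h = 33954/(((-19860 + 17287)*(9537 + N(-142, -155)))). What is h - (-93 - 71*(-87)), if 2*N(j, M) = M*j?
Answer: -160783606749/26427283 ≈ -6084.0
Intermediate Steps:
N(j, M) = M*j/2 (N(j, M) = (M*j)/2 = M*j/2)
h = -16977/26427283 (h = 33954/(((-19860 + 17287)*(9537 + (1/2)*(-155)*(-142)))) = 33954/((-2573*(9537 + 11005))) = 33954/((-2573*20542)) = 33954/(-52854566) = 33954*(-1/52854566) = -16977/26427283 ≈ -0.00064240)
h - (-93 - 71*(-87)) = -16977/26427283 - (-93 - 71*(-87)) = -16977/26427283 - (-93 + 6177) = -16977/26427283 - 1*6084 = -16977/26427283 - 6084 = -160783606749/26427283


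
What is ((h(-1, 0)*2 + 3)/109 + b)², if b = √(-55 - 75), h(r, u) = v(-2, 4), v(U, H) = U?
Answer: (1 - 109*I*√130)²/11881 ≈ -130.0 - 0.20921*I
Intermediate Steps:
h(r, u) = -2
b = I*√130 (b = √(-130) = I*√130 ≈ 11.402*I)
((h(-1, 0)*2 + 3)/109 + b)² = ((-2*2 + 3)/109 + I*√130)² = ((-4 + 3)*(1/109) + I*√130)² = (-1*1/109 + I*√130)² = (-1/109 + I*√130)²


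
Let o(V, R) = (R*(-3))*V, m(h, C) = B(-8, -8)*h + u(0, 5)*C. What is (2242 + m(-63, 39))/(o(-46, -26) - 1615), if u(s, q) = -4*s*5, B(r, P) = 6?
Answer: -1864/5203 ≈ -0.35825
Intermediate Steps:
u(s, q) = -20*s
m(h, C) = 6*h (m(h, C) = 6*h + (-20*0)*C = 6*h + 0*C = 6*h + 0 = 6*h)
o(V, R) = -3*R*V (o(V, R) = (-3*R)*V = -3*R*V)
(2242 + m(-63, 39))/(o(-46, -26) - 1615) = (2242 + 6*(-63))/(-3*(-26)*(-46) - 1615) = (2242 - 378)/(-3588 - 1615) = 1864/(-5203) = 1864*(-1/5203) = -1864/5203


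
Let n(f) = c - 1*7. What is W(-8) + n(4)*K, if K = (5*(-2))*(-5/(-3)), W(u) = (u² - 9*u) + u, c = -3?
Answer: 884/3 ≈ 294.67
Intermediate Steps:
n(f) = -10 (n(f) = -3 - 1*7 = -3 - 7 = -10)
W(u) = u² - 8*u
K = -50/3 (K = -(-50)*(-1)/3 = -10*5/3 = -50/3 ≈ -16.667)
W(-8) + n(4)*K = -8*(-8 - 8) - 10*(-50/3) = -8*(-16) + 500/3 = 128 + 500/3 = 884/3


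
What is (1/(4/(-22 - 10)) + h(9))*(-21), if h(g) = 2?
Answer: 126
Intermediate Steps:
(1/(4/(-22 - 10)) + h(9))*(-21) = (1/(4/(-22 - 10)) + 2)*(-21) = (1/(4/(-32)) + 2)*(-21) = (1/(-1/32*4) + 2)*(-21) = (1/(-⅛) + 2)*(-21) = (-8 + 2)*(-21) = -6*(-21) = 126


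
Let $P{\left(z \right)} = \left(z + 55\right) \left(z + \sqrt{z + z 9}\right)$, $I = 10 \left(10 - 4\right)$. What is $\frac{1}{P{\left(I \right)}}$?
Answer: $\frac{1}{5750} - \frac{\sqrt{6}}{34500} \approx 0.00010291$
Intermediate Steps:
$I = 60$ ($I = 10 \cdot 6 = 60$)
$P{\left(z \right)} = \left(55 + z\right) \left(z + \sqrt{10} \sqrt{z}\right)$ ($P{\left(z \right)} = \left(55 + z\right) \left(z + \sqrt{z + 9 z}\right) = \left(55 + z\right) \left(z + \sqrt{10 z}\right) = \left(55 + z\right) \left(z + \sqrt{10} \sqrt{z}\right)$)
$\frac{1}{P{\left(I \right)}} = \frac{1}{60^{2} + 55 \cdot 60 + \sqrt{10} \cdot 60^{\frac{3}{2}} + 55 \sqrt{10} \sqrt{60}} = \frac{1}{3600 + 3300 + \sqrt{10} \cdot 120 \sqrt{15} + 55 \sqrt{10} \cdot 2 \sqrt{15}} = \frac{1}{3600 + 3300 + 600 \sqrt{6} + 550 \sqrt{6}} = \frac{1}{6900 + 1150 \sqrt{6}}$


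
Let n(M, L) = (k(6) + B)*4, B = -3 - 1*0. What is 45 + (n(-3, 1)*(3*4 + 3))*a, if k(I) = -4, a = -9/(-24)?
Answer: -225/2 ≈ -112.50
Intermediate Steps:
B = -3 (B = -3 + 0 = -3)
a = 3/8 (a = -9*(-1/24) = 3/8 ≈ 0.37500)
n(M, L) = -28 (n(M, L) = (-4 - 3)*4 = -7*4 = -28)
45 + (n(-3, 1)*(3*4 + 3))*a = 45 - 28*(3*4 + 3)*(3/8) = 45 - 28*(12 + 3)*(3/8) = 45 - 28*15*(3/8) = 45 - 420*3/8 = 45 - 315/2 = -225/2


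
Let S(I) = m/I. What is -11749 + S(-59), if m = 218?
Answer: -693409/59 ≈ -11753.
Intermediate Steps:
S(I) = 218/I
-11749 + S(-59) = -11749 + 218/(-59) = -11749 + 218*(-1/59) = -11749 - 218/59 = -693409/59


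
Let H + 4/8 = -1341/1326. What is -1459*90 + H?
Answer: -29019844/221 ≈ -1.3131e+5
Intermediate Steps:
H = -334/221 (H = -½ - 1341/1326 = -½ - 1341*1/1326 = -½ - 447/442 = -334/221 ≈ -1.5113)
-1459*90 + H = -1459*90 - 334/221 = -131310 - 334/221 = -29019844/221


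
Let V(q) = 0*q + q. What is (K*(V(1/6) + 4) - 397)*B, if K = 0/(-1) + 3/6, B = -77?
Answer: 364903/12 ≈ 30409.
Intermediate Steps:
K = ½ (K = 0*(-1) + 3*(⅙) = 0 + ½ = ½ ≈ 0.50000)
V(q) = q (V(q) = 0 + q = q)
(K*(V(1/6) + 4) - 397)*B = ((1/6 + 4)/2 - 397)*(-77) = ((⅙ + 4)/2 - 397)*(-77) = ((½)*(25/6) - 397)*(-77) = (25/12 - 397)*(-77) = -4739/12*(-77) = 364903/12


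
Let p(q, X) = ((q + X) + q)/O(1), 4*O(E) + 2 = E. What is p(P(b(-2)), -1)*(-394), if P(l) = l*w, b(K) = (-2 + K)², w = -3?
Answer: -152872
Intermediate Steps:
O(E) = -½ + E/4
P(l) = -3*l (P(l) = l*(-3) = -3*l)
p(q, X) = -8*q - 4*X (p(q, X) = ((q + X) + q)/(-½ + (¼)*1) = ((X + q) + q)/(-½ + ¼) = (X + 2*q)/(-¼) = (X + 2*q)*(-4) = -8*q - 4*X)
p(P(b(-2)), -1)*(-394) = (-(-24)*(-2 - 2)² - 4*(-1))*(-394) = (-(-24)*(-4)² + 4)*(-394) = (-(-24)*16 + 4)*(-394) = (-8*(-48) + 4)*(-394) = (384 + 4)*(-394) = 388*(-394) = -152872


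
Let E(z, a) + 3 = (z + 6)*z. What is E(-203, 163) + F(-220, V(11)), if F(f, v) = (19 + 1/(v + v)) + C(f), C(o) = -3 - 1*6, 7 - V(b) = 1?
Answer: 479977/12 ≈ 39998.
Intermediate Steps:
V(b) = 6 (V(b) = 7 - 1*1 = 7 - 1 = 6)
C(o) = -9 (C(o) = -3 - 6 = -9)
E(z, a) = -3 + z*(6 + z) (E(z, a) = -3 + (z + 6)*z = -3 + (6 + z)*z = -3 + z*(6 + z))
F(f, v) = 10 + 1/(2*v) (F(f, v) = (19 + 1/(v + v)) - 9 = (19 + 1/(2*v)) - 9 = 10 + 1/(2*v))
E(-203, 163) + F(-220, V(11)) = (-3 + (-203)² + 6*(-203)) + (10 + (½)/6) = (-3 + 41209 - 1218) + (10 + (½)*(⅙)) = 39988 + (10 + 1/12) = 39988 + 121/12 = 479977/12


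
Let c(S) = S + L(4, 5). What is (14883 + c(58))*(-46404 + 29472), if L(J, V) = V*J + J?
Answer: -253387380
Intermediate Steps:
L(J, V) = J + J*V (L(J, V) = J*V + J = J + J*V)
c(S) = 24 + S (c(S) = S + 4*(1 + 5) = S + 4*6 = S + 24 = 24 + S)
(14883 + c(58))*(-46404 + 29472) = (14883 + (24 + 58))*(-46404 + 29472) = (14883 + 82)*(-16932) = 14965*(-16932) = -253387380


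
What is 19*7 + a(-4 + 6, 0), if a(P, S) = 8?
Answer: 141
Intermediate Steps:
19*7 + a(-4 + 6, 0) = 19*7 + 8 = 133 + 8 = 141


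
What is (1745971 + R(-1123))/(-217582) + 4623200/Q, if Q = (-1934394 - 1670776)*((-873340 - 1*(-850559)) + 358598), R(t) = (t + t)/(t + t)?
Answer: -105690490088528674/13171080218286699 ≈ -8.0244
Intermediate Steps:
R(t) = 1 (R(t) = (2*t)/((2*t)) = (2*t)*(1/(2*t)) = 1)
Q = -1210677373890 (Q = -3605170*((-873340 + 850559) + 358598) = -3605170*(-22781 + 358598) = -3605170*335817 = -1210677373890)
(1745971 + R(-1123))/(-217582) + 4623200/Q = (1745971 + 1)/(-217582) + 4623200/(-1210677373890) = 1745972*(-1/217582) + 4623200*(-1/1210677373890) = -872986/108791 - 462320/121067737389 = -105690490088528674/13171080218286699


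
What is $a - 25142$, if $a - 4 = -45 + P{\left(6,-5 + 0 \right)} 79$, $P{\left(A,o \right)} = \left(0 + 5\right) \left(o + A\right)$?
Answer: $-24788$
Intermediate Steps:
$P{\left(A,o \right)} = 5 A + 5 o$ ($P{\left(A,o \right)} = 5 \left(A + o\right) = 5 A + 5 o$)
$a = 354$ ($a = 4 - \left(45 - \left(5 \cdot 6 + 5 \left(-5 + 0\right)\right) 79\right) = 4 - \left(45 - \left(30 + 5 \left(-5\right)\right) 79\right) = 4 - \left(45 - \left(30 - 25\right) 79\right) = 4 + \left(-45 + 5 \cdot 79\right) = 4 + \left(-45 + 395\right) = 4 + 350 = 354$)
$a - 25142 = 354 - 25142 = -24788$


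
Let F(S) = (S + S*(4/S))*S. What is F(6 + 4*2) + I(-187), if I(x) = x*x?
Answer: 35221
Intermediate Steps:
I(x) = x²
F(S) = S*(4 + S) (F(S) = (S + 4)*S = (4 + S)*S = S*(4 + S))
F(6 + 4*2) + I(-187) = (6 + 4*2)*(4 + (6 + 4*2)) + (-187)² = (6 + 8)*(4 + (6 + 8)) + 34969 = 14*(4 + 14) + 34969 = 14*18 + 34969 = 252 + 34969 = 35221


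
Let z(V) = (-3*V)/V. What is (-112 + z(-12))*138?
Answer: -15870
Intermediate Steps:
z(V) = -3
(-112 + z(-12))*138 = (-112 - 3)*138 = -115*138 = -15870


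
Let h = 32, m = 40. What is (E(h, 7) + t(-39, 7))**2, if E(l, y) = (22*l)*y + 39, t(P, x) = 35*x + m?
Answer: 27583504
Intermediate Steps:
t(P, x) = 40 + 35*x (t(P, x) = 35*x + 40 = 40 + 35*x)
E(l, y) = 39 + 22*l*y (E(l, y) = 22*l*y + 39 = 39 + 22*l*y)
(E(h, 7) + t(-39, 7))**2 = ((39 + 22*32*7) + (40 + 35*7))**2 = ((39 + 4928) + (40 + 245))**2 = (4967 + 285)**2 = 5252**2 = 27583504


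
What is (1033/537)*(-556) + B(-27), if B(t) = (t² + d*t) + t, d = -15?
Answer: 20111/537 ≈ 37.451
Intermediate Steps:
B(t) = t² - 14*t (B(t) = (t² - 15*t) + t = t² - 14*t)
(1033/537)*(-556) + B(-27) = (1033/537)*(-556) - 27*(-14 - 27) = (1033*(1/537))*(-556) - 27*(-41) = (1033/537)*(-556) + 1107 = -574348/537 + 1107 = 20111/537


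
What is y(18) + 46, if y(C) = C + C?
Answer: 82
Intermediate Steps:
y(C) = 2*C
y(18) + 46 = 2*18 + 46 = 36 + 46 = 82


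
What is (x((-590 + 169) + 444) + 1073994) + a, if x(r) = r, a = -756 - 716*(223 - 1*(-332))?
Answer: 675881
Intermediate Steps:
a = -398136 (a = -756 - 716*(223 + 332) = -756 - 716*555 = -756 - 397380 = -398136)
(x((-590 + 169) + 444) + 1073994) + a = (((-590 + 169) + 444) + 1073994) - 398136 = ((-421 + 444) + 1073994) - 398136 = (23 + 1073994) - 398136 = 1074017 - 398136 = 675881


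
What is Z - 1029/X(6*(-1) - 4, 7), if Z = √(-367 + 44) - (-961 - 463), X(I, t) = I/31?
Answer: 46139/10 + I*√323 ≈ 4613.9 + 17.972*I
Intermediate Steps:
X(I, t) = I/31 (X(I, t) = I*(1/31) = I/31)
Z = 1424 + I*√323 (Z = √(-323) - 1*(-1424) = I*√323 + 1424 = 1424 + I*√323 ≈ 1424.0 + 17.972*I)
Z - 1029/X(6*(-1) - 4, 7) = (1424 + I*√323) - 1029/((6*(-1) - 4)/31) = (1424 + I*√323) - 1029/((-6 - 4)/31) = (1424 + I*√323) - 1029/((1/31)*(-10)) = (1424 + I*√323) - 1029/(-10/31) = (1424 + I*√323) - 1029*(-31)/10 = (1424 + I*√323) - 1*(-31899/10) = (1424 + I*√323) + 31899/10 = 46139/10 + I*√323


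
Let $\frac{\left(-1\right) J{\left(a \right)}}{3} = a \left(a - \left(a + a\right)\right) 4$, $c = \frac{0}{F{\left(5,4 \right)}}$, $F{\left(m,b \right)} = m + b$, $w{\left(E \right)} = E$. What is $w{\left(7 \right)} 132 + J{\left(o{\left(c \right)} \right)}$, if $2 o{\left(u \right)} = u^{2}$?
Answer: $924$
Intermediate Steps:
$F{\left(m,b \right)} = b + m$
$c = 0$ ($c = \frac{0}{4 + 5} = \frac{0}{9} = 0 \cdot \frac{1}{9} = 0$)
$o{\left(u \right)} = \frac{u^{2}}{2}$
$J{\left(a \right)} = 12 a^{2}$ ($J{\left(a \right)} = - 3 a \left(a - \left(a + a\right)\right) 4 = - 3 a \left(a - 2 a\right) 4 = - 3 a \left(- a\right) 4 = - 3 - a^{2} \cdot 4 = - 3 \left(- 4 a^{2}\right) = 12 a^{2}$)
$w{\left(7 \right)} 132 + J{\left(o{\left(c \right)} \right)} = 7 \cdot 132 + 12 \left(\frac{0^{2}}{2}\right)^{2} = 924 + 12 \left(\frac{1}{2} \cdot 0\right)^{2} = 924 + 12 \cdot 0^{2} = 924 + 12 \cdot 0 = 924 + 0 = 924$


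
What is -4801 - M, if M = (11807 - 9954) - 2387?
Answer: -4267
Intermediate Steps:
M = -534 (M = 1853 - 2387 = -534)
-4801 - M = -4801 - 1*(-534) = -4801 + 534 = -4267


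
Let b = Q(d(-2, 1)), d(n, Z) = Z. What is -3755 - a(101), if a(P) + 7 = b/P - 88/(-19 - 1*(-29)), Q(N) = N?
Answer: -1888301/505 ≈ -3739.2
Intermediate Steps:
b = 1
a(P) = -79/5 + 1/P (a(P) = -7 + (1/P - 88/(-19 - 1*(-29))) = -7 + (1/P - 88/(-19 + 29)) = -7 + (1/P - 88/10) = -7 + (1/P - 88*⅒) = -7 + (1/P - 44/5) = -7 + (-44/5 + 1/P) = -79/5 + 1/P)
-3755 - a(101) = -3755 - (-79/5 + 1/101) = -3755 - 1*(-7974/505) = -3755 + 7974/505 = -1888301/505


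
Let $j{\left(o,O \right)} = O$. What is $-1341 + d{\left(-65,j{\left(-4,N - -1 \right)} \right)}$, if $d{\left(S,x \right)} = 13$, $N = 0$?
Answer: $-1328$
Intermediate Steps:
$-1341 + d{\left(-65,j{\left(-4,N - -1 \right)} \right)} = -1341 + 13 = -1328$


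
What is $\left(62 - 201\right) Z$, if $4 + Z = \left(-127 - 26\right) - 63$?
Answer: $30580$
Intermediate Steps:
$Z = -220$ ($Z = -4 - 216 = -220$)
$\left(62 - 201\right) Z = \left(62 - 201\right) \left(-220\right) = \left(-139\right) \left(-220\right) = 30580$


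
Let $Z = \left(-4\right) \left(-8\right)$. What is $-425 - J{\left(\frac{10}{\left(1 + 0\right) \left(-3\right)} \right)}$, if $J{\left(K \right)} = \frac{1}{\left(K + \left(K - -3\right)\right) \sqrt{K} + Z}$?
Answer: $- \frac{6132757}{14429} - \frac{33 i \sqrt{30}}{28858} \approx -425.03 - 0.0062634 i$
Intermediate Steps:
$Z = 32$
$J{\left(K \right)} = \frac{1}{32 + \sqrt{K} \left(3 + 2 K\right)}$ ($J{\left(K \right)} = \frac{1}{\left(K + \left(K - -3\right)\right) \sqrt{K} + 32} = \frac{1}{\left(K + \left(K + 3\right)\right) \sqrt{K} + 32} = \frac{1}{\left(K + \left(3 + K\right)\right) \sqrt{K} + 32} = \frac{1}{\left(3 + 2 K\right) \sqrt{K} + 32} = \frac{1}{\sqrt{K} \left(3 + 2 K\right) + 32} = \frac{1}{32 + \sqrt{K} \left(3 + 2 K\right)}$)
$-425 - J{\left(\frac{10}{\left(1 + 0\right) \left(-3\right)} \right)} = -425 - \frac{1}{32 + 2 \left(\frac{10}{\left(1 + 0\right) \left(-3\right)}\right)^{\frac{3}{2}} + 3 \sqrt{\frac{10}{\left(1 + 0\right) \left(-3\right)}}} = -425 - \frac{1}{32 + 2 \left(\frac{10}{1 \left(-3\right)}\right)^{\frac{3}{2}} + 3 \sqrt{\frac{10}{1 \left(-3\right)}}} = -425 - \frac{1}{32 + 2 \left(\frac{10}{-3}\right)^{\frac{3}{2}} + 3 \sqrt{\frac{10}{-3}}} = -425 - \frac{1}{32 + 2 \left(10 \left(- \frac{1}{3}\right)\right)^{\frac{3}{2}} + 3 \sqrt{10 \left(- \frac{1}{3}\right)}} = -425 - \frac{1}{32 + 2 \left(- \frac{10}{3}\right)^{\frac{3}{2}} + 3 \sqrt{- \frac{10}{3}}} = -425 - \frac{1}{32 + 2 \left(- \frac{10 i \sqrt{30}}{9}\right) + 3 \frac{i \sqrt{30}}{3}} = -425 - \frac{1}{32 - \frac{20 i \sqrt{30}}{9} + i \sqrt{30}} = -425 - \frac{1}{32 - \frac{11 i \sqrt{30}}{9}}$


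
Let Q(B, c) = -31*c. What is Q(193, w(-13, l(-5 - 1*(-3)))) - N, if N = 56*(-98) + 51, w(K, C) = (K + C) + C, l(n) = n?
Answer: 5964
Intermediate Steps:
w(K, C) = K + 2*C (w(K, C) = (C + K) + C = K + 2*C)
N = -5437 (N = -5488 + 51 = -5437)
Q(193, w(-13, l(-5 - 1*(-3)))) - N = -31*(-13 + 2*(-5 - 1*(-3))) - 1*(-5437) = -31*(-13 + 2*(-5 + 3)) + 5437 = -31*(-13 + 2*(-2)) + 5437 = -31*(-13 - 4) + 5437 = -31*(-17) + 5437 = 527 + 5437 = 5964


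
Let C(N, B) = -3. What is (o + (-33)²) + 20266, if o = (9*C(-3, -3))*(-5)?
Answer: 21490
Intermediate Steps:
o = 135 (o = (9*(-3))*(-5) = -27*(-5) = 135)
(o + (-33)²) + 20266 = (135 + (-33)²) + 20266 = (135 + 1089) + 20266 = 1224 + 20266 = 21490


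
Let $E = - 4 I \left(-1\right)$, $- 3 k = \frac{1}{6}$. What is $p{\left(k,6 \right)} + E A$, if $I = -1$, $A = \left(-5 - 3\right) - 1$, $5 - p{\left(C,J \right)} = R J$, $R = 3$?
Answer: $23$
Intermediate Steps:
$k = - \frac{1}{18}$ ($k = - \frac{1}{3 \cdot 6} = \left(- \frac{1}{3}\right) \frac{1}{6} = - \frac{1}{18} \approx -0.055556$)
$p{\left(C,J \right)} = 5 - 3 J$
$A = -9$ ($A = -8 - 1 = -9$)
$E = -4$ ($E = \left(-4\right) \left(-1\right) \left(-1\right) = 4 \left(-1\right) = -4$)
$p{\left(k,6 \right)} + E A = \left(5 - 18\right) - -36 = \left(5 - 18\right) + 36 = -13 + 36 = 23$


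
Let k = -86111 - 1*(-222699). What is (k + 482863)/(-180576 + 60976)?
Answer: -619451/119600 ≈ -5.1794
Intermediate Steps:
k = 136588 (k = -86111 + 222699 = 136588)
(k + 482863)/(-180576 + 60976) = (136588 + 482863)/(-180576 + 60976) = 619451/(-119600) = 619451*(-1/119600) = -619451/119600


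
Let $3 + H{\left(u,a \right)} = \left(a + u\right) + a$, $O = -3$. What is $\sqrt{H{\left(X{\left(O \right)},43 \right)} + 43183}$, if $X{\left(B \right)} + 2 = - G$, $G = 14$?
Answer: $5 \sqrt{1730} \approx 207.97$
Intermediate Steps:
$X{\left(B \right)} = -16$ ($X{\left(B \right)} = -2 - 14 = -16$)
$H{\left(u,a \right)} = -3 + u + 2 a$ ($H{\left(u,a \right)} = -3 + \left(\left(a + u\right) + a\right) = -3 + \left(u + 2 a\right) = -3 + u + 2 a$)
$\sqrt{H{\left(X{\left(O \right)},43 \right)} + 43183} = \sqrt{\left(-3 - 16 + 2 \cdot 43\right) + 43183} = \sqrt{\left(-3 - 16 + 86\right) + 43183} = \sqrt{67 + 43183} = \sqrt{43250} = 5 \sqrt{1730}$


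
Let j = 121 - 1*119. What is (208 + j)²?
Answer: 44100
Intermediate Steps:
j = 2 (j = 121 - 119 = 2)
(208 + j)² = (208 + 2)² = 210² = 44100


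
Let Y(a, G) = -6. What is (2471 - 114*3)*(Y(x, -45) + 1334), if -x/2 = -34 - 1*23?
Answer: 2827312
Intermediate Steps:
x = 114 (x = -2*(-34 - 1*23) = -2*(-34 - 23) = -2*(-57) = 114)
(2471 - 114*3)*(Y(x, -45) + 1334) = (2471 - 114*3)*(-6 + 1334) = (2471 - 342)*1328 = 2129*1328 = 2827312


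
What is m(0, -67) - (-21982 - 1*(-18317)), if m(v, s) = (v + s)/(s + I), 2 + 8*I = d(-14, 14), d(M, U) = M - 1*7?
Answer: 2049271/559 ≈ 3666.0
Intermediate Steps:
d(M, U) = -7 + M (d(M, U) = M - 7 = -7 + M)
I = -23/8 (I = -¼ + (-7 - 14)/8 = -¼ + (⅛)*(-21) = -¼ - 21/8 = -23/8 ≈ -2.8750)
m(v, s) = (s + v)/(-23/8 + s) (m(v, s) = (v + s)/(s - 23/8) = (s + v)/(-23/8 + s))
m(0, -67) - (-21982 - 1*(-18317)) = 8*(-67 + 0)/(-23 + 8*(-67)) - (-21982 - 1*(-18317)) = 8*(-67)/(-23 - 536) - (-21982 + 18317) = 8*(-67)/(-559) - 1*(-3665) = 8*(-1/559)*(-67) + 3665 = 536/559 + 3665 = 2049271/559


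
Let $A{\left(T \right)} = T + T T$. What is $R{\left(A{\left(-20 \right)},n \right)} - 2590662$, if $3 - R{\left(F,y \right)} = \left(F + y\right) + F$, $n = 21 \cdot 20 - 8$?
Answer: $-2591831$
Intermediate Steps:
$n = 412$ ($n = 420 - 8 = 412$)
$A{\left(T \right)} = T + T^{2}$
$R{\left(F,y \right)} = 3 - y - 2 F$ ($R{\left(F,y \right)} = 3 - \left(\left(F + y\right) + F\right) = 3 - \left(y + 2 F\right) = 3 - y - 2 F$)
$R{\left(A{\left(-20 \right)},n \right)} - 2590662 = \left(3 - 412 - 2 \left(- 20 \left(1 - 20\right)\right)\right) - 2590662 = \left(3 - 412 - 2 \left(\left(-20\right) \left(-19\right)\right)\right) - 2590662 = \left(3 - 412 - 760\right) - 2590662 = -1169 - 2590662 = -2591831$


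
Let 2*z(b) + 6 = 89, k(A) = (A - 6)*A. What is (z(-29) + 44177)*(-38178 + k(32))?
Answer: -1651384101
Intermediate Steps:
k(A) = A*(-6 + A) (k(A) = (-6 + A)*A = A*(-6 + A))
z(b) = 83/2 (z(b) = -3 + (½)*89 = -3 + 89/2 = 83/2)
(z(-29) + 44177)*(-38178 + k(32)) = (83/2 + 44177)*(-38178 + 32*(-6 + 32)) = 88437*(-38178 + 32*26)/2 = 88437*(-38178 + 832)/2 = (88437/2)*(-37346) = -1651384101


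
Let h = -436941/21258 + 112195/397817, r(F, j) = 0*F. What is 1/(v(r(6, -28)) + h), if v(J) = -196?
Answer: -939643754/203218788727 ≈ -0.0046238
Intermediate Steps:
r(F, j) = 0
h = -19048612943/939643754 (h = -436941*1/21258 + 112195*(1/397817) = -48549/2362 + 112195/397817 = -19048612943/939643754 ≈ -20.272)
1/(v(r(6, -28)) + h) = 1/(-196 - 19048612943/939643754) = 1/(-203218788727/939643754) = -939643754/203218788727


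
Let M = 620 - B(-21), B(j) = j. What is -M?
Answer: -641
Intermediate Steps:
M = 641 (M = 620 - 1*(-21) = 620 + 21 = 641)
-M = -1*641 = -641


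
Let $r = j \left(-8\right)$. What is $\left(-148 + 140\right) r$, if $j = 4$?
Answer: $256$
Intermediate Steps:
$r = -32$ ($r = 4 \left(-8\right) = -32$)
$\left(-148 + 140\right) r = \left(-148 + 140\right) \left(-32\right) = \left(-8\right) \left(-32\right) = 256$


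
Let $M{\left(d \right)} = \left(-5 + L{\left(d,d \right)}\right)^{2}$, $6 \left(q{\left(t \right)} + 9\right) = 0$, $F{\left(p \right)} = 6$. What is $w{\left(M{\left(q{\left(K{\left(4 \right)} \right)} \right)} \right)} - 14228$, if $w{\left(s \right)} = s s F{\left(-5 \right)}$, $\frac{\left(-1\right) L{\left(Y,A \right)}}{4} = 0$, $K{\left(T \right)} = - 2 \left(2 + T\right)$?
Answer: $-10478$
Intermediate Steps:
$K{\left(T \right)} = -4 - 2 T$
$q{\left(t \right)} = -9$ ($q{\left(t \right)} = -9 + \frac{1}{6} \cdot 0 = -9 + 0 = -9$)
$L{\left(Y,A \right)} = 0$ ($L{\left(Y,A \right)} = \left(-4\right) 0 = 0$)
$M{\left(d \right)} = 25$ ($M{\left(d \right)} = \left(-5 + 0\right)^{2} = \left(-5\right)^{2} = 25$)
$w{\left(s \right)} = 6 s^{2}$ ($w{\left(s \right)} = s s 6 = s^{2} \cdot 6 = 6 s^{2}$)
$w{\left(M{\left(q{\left(K{\left(4 \right)} \right)} \right)} \right)} - 14228 = 6 \cdot 25^{2} - 14228 = 6 \cdot 625 - 14228 = 3750 - 14228 = -10478$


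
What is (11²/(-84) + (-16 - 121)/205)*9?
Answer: -108939/5740 ≈ -18.979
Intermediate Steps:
(11²/(-84) + (-16 - 121)/205)*9 = (121*(-1/84) - 137*1/205)*9 = (-121/84 - 137/205)*9 = -36313/17220*9 = -108939/5740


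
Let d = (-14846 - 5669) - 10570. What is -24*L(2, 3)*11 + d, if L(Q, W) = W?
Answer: -31877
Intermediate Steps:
d = -31085 (d = -20515 - 10570 = -31085)
-24*L(2, 3)*11 + d = -24*3*11 - 31085 = -72*11 - 31085 = -792 - 31085 = -31877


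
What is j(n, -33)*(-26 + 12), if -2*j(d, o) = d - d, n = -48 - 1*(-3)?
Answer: 0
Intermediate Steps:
n = -45 (n = -48 + 3 = -45)
j(d, o) = 0 (j(d, o) = -(d - d)/2 = -1/2*0 = 0)
j(n, -33)*(-26 + 12) = 0*(-26 + 12) = 0*(-14) = 0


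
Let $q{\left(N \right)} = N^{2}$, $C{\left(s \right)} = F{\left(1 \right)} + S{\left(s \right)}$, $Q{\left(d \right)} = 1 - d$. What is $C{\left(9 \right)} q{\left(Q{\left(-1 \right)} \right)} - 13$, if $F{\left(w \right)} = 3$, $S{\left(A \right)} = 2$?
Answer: $7$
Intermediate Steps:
$C{\left(s \right)} = 5$ ($C{\left(s \right)} = 3 + 2 = 5$)
$C{\left(9 \right)} q{\left(Q{\left(-1 \right)} \right)} - 13 = 5 \left(1 - -1\right)^{2} - 13 = 5 \left(1 + 1\right)^{2} - 13 = 5 \cdot 2^{2} - 13 = 5 \cdot 4 - 13 = 20 - 13 = 7$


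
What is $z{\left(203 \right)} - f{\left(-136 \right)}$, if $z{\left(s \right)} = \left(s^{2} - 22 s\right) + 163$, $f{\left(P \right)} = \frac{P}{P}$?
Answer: $36905$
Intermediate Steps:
$f{\left(P \right)} = 1$
$z{\left(s \right)} = 163 + s^{2} - 22 s$
$z{\left(203 \right)} - f{\left(-136 \right)} = \left(163 + 203^{2} - 4466\right) - 1 = \left(163 + 41209 - 4466\right) - 1 = 36906 - 1 = 36905$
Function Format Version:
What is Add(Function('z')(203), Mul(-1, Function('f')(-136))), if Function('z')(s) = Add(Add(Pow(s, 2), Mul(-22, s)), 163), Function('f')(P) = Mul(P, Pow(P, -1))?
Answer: 36905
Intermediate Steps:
Function('f')(P) = 1
Function('z')(s) = Add(163, Pow(s, 2), Mul(-22, s))
Add(Function('z')(203), Mul(-1, Function('f')(-136))) = Add(Add(163, Pow(203, 2), Mul(-22, 203)), Mul(-1, 1)) = Add(Add(163, 41209, -4466), -1) = Add(36906, -1) = 36905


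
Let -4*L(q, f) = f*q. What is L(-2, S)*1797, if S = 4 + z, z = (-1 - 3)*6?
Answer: -17970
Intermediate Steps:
z = -24 (z = -4*6 = -24)
S = -20 (S = 4 - 24 = -20)
L(q, f) = -f*q/4
L(-2, S)*1797 = -¼*(-20)*(-2)*1797 = -10*1797 = -17970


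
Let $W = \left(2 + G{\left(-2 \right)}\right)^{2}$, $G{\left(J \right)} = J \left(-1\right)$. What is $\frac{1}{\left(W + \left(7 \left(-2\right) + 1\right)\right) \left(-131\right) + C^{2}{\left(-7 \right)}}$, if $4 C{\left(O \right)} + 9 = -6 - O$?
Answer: $- \frac{1}{389} \approx -0.0025707$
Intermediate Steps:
$G{\left(J \right)} = - J$
$C{\left(O \right)} = - \frac{15}{4} - \frac{O}{4}$ ($C{\left(O \right)} = - \frac{9}{4} + \frac{-6 - O}{4} = - \frac{9}{4} - \left(\frac{3}{2} + \frac{O}{4}\right) = - \frac{15}{4} - \frac{O}{4}$)
$W = 16$ ($W = \left(2 - -2\right)^{2} = \left(2 + 2\right)^{2} = 4^{2} = 16$)
$\frac{1}{\left(W + \left(7 \left(-2\right) + 1\right)\right) \left(-131\right) + C^{2}{\left(-7 \right)}} = \frac{1}{\left(16 + \left(7 \left(-2\right) + 1\right)\right) \left(-131\right) + \left(- \frac{15}{4} - - \frac{7}{4}\right)^{2}} = \frac{1}{\left(16 + \left(-14 + 1\right)\right) \left(-131\right) + \left(- \frac{15}{4} + \frac{7}{4}\right)^{2}} = \frac{1}{\left(16 - 13\right) \left(-131\right) + \left(-2\right)^{2}} = \frac{1}{3 \left(-131\right) + 4} = \frac{1}{-393 + 4} = \frac{1}{-389} = - \frac{1}{389}$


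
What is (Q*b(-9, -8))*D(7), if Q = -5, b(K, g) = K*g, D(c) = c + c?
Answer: -5040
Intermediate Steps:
D(c) = 2*c
(Q*b(-9, -8))*D(7) = (-(-45)*(-8))*(2*7) = -5*72*14 = -360*14 = -5040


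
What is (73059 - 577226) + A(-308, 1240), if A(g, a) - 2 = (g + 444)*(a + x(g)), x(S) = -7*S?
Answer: -42309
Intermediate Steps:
A(g, a) = 2 + (444 + g)*(a - 7*g) (A(g, a) = 2 + (g + 444)*(a - 7*g) = 2 + (444 + g)*(a - 7*g))
(73059 - 577226) + A(-308, 1240) = (73059 - 577226) + (2 - 3108*(-308) - 7*(-308)² + 444*1240 + 1240*(-308)) = -504167 + (2 + 957264 - 7*94864 + 550560 - 381920) = -504167 + (2 + 957264 - 664048 + 550560 - 381920) = -504167 + 461858 = -42309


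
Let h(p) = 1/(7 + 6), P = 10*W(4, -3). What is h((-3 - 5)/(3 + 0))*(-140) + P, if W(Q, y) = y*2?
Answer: -920/13 ≈ -70.769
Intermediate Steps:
W(Q, y) = 2*y
P = -60 (P = 10*(2*(-3)) = 10*(-6) = -60)
h(p) = 1/13
h((-3 - 5)/(3 + 0))*(-140) + P = (1/13)*(-140) - 60 = -140/13 - 60 = -920/13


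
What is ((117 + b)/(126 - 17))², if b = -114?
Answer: 9/11881 ≈ 0.00075751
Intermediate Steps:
((117 + b)/(126 - 17))² = ((117 - 114)/(126 - 17))² = (3/109)² = 9/11881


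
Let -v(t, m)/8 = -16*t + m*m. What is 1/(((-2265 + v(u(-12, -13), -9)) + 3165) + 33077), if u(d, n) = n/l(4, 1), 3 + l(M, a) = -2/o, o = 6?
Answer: 5/169141 ≈ 2.9561e-5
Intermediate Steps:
l(M, a) = -10/3 (l(M, a) = -3 - 2/6 = -3 - 2*⅙ = -3 - ⅓ = -10/3)
u(d, n) = -3*n/10 (u(d, n) = n/(-10/3) = n*(-3/10) = -3*n/10)
v(t, m) = -8*m² + 128*t (v(t, m) = -8*(-16*t + m*m) = -8*(-16*t + m²) = -8*(m² - 16*t) = -8*m² + 128*t)
1/(((-2265 + v(u(-12, -13), -9)) + 3165) + 33077) = 1/(((-2265 + (-8*(-9)² + 128*(-3/10*(-13)))) + 3165) + 33077) = 1/(((-2265 + (-8*81 + 128*(39/10))) + 3165) + 33077) = 1/(((-2265 + (-648 + 2496/5)) + 3165) + 33077) = 1/(((-2265 - 744/5) + 3165) + 33077) = 1/((-12069/5 + 3165) + 33077) = 1/(3756/5 + 33077) = 1/(169141/5) = 5/169141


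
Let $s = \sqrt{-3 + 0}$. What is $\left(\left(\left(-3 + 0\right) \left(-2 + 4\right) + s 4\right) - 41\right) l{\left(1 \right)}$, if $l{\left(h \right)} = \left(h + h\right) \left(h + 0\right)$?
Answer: $-94 + 8 i \sqrt{3} \approx -94.0 + 13.856 i$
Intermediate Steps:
$s = i \sqrt{3}$ ($s = \sqrt{-3} = i \sqrt{3} \approx 1.732 i$)
$l{\left(h \right)} = 2 h^{2}$ ($l{\left(h \right)} = 2 h h = 2 h^{2}$)
$\left(\left(\left(-3 + 0\right) \left(-2 + 4\right) + s 4\right) - 41\right) l{\left(1 \right)} = \left(\left(\left(-3 + 0\right) \left(-2 + 4\right) + i \sqrt{3} \cdot 4\right) - 41\right) 2 \cdot 1^{2} = \left(\left(\left(-3\right) 2 + 4 i \sqrt{3}\right) - 41\right) 2 \cdot 1 = \left(\left(-6 + 4 i \sqrt{3}\right) - 41\right) 2 = \left(-47 + 4 i \sqrt{3}\right) 2 = -94 + 8 i \sqrt{3}$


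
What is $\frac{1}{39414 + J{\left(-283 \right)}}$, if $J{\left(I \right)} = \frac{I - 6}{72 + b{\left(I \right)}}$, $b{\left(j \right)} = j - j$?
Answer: $\frac{72}{2837519} \approx 2.5374 \cdot 10^{-5}$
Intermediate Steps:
$b{\left(j \right)} = 0$
$J{\left(I \right)} = - \frac{1}{12} + \frac{I}{72}$ ($J{\left(I \right)} = \frac{I - 6}{72 + 0} = \frac{-6 + I}{72} = \left(-6 + I\right) \frac{1}{72} = - \frac{1}{12} + \frac{I}{72}$)
$\frac{1}{39414 + J{\left(-283 \right)}} = \frac{1}{39414 + \left(- \frac{1}{12} + \frac{1}{72} \left(-283\right)\right)} = \frac{1}{39414 - \frac{289}{72}} = \frac{1}{\frac{2837519}{72}} = \frac{72}{2837519}$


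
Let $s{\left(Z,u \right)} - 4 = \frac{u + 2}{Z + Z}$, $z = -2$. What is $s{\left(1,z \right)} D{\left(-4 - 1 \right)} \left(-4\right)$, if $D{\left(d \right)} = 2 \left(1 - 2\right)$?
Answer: $32$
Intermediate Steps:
$s{\left(Z,u \right)} = 4 + \frac{2 + u}{2 Z}$ ($s{\left(Z,u \right)} = 4 + \frac{u + 2}{Z + Z} = 4 + \frac{2 + u}{2 Z}$)
$D{\left(d \right)} = -2$ ($D{\left(d \right)} = 2 \left(-1\right) = -2$)
$s{\left(1,z \right)} D{\left(-4 - 1 \right)} \left(-4\right) = \frac{2 - 2 + 8 \cdot 1}{2 \cdot 1} \left(-2\right) \left(-4\right) = \frac{1}{2} \cdot 1 \left(2 - 2 + 8\right) \left(-2\right) \left(-4\right) = \frac{1}{2} \cdot 1 \cdot 8 \left(-2\right) \left(-4\right) = 4 \left(-2\right) \left(-4\right) = \left(-8\right) \left(-4\right) = 32$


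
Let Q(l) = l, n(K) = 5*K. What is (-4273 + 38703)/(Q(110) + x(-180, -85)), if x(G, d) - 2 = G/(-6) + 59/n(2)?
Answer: 344300/1479 ≈ 232.79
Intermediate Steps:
x(G, d) = 79/10 - G/6 (x(G, d) = 2 + (G/(-6) + 59/((5*2))) = 2 + (G*(-⅙) + 59/10) = 2 + (-G/6 + 59*(⅒)) = 2 + (-G/6 + 59/10) = 2 + (59/10 - G/6) = 79/10 - G/6)
(-4273 + 38703)/(Q(110) + x(-180, -85)) = (-4273 + 38703)/(110 + (79/10 - ⅙*(-180))) = 34430/(110 + (79/10 + 30)) = 34430/(110 + 379/10) = 34430/(1479/10) = 34430*(10/1479) = 344300/1479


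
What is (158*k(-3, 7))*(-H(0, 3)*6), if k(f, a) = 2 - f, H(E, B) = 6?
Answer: -28440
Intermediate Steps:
(158*k(-3, 7))*(-H(0, 3)*6) = (158*(2 - 1*(-3)))*(-1*6*6) = (158*(2 + 3))*(-6*6) = (158*5)*(-36) = 790*(-36) = -28440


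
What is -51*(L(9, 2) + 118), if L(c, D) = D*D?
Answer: -6222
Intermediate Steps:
L(c, D) = D**2
-51*(L(9, 2) + 118) = -51*(2**2 + 118) = -51*(4 + 118) = -51*122 = -6222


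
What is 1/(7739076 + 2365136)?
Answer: 1/10104212 ≈ 9.8969e-8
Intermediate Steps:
1/(7739076 + 2365136) = 1/10104212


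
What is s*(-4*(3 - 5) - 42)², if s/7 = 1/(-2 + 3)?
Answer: 8092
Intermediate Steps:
s = 7 (s = 7/(-2 + 3) = 7/1 = 7*1 = 7)
s*(-4*(3 - 5) - 42)² = 7*(-4*(3 - 5) - 42)² = 7*(-4*(-2) - 42)² = 7*(8 - 42)² = 7*(-34)² = 7*1156 = 8092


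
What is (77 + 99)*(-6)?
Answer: -1056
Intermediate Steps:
(77 + 99)*(-6) = 176*(-6) = -1056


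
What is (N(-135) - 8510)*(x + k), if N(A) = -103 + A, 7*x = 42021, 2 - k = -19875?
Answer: -226398240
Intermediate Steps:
k = 19877 (k = 2 - 1*(-19875) = 2 + 19875 = 19877)
x = 6003 (x = (⅐)*42021 = 6003)
(N(-135) - 8510)*(x + k) = ((-103 - 135) - 8510)*(6003 + 19877) = (-238 - 8510)*25880 = -8748*25880 = -226398240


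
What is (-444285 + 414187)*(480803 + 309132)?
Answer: -23775463630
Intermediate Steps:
(-444285 + 414187)*(480803 + 309132) = -30098*789935 = -23775463630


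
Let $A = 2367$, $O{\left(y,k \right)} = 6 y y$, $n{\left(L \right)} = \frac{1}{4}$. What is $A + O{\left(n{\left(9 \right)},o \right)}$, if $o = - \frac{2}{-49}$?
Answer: $\frac{18939}{8} \approx 2367.4$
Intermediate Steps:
$n{\left(L \right)} = \frac{1}{4}$
$o = \frac{2}{49}$ ($o = \left(-2\right) \left(- \frac{1}{49}\right) = \frac{2}{49} \approx 0.040816$)
$O{\left(y,k \right)} = 6 y^{2}$
$A + O{\left(n{\left(9 \right)},o \right)} = 2367 + \frac{6}{16} = 2367 + 6 \cdot \frac{1}{16} = 2367 + \frac{3}{8} = \frac{18939}{8}$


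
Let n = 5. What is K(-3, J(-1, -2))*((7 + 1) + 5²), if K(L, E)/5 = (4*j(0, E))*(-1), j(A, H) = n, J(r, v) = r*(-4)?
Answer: -3300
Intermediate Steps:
J(r, v) = -4*r
j(A, H) = 5
K(L, E) = -100 (K(L, E) = 5*((4*5)*(-1)) = 5*(20*(-1)) = 5*(-20) = -100)
K(-3, J(-1, -2))*((7 + 1) + 5²) = -100*((7 + 1) + 5²) = -100*(8 + 25) = -100*33 = -3300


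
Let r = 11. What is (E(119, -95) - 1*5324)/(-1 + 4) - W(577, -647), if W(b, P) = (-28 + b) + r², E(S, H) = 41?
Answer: -2431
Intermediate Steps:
W(b, P) = 93 + b (W(b, P) = (-28 + b) + 11² = (-28 + b) + 121 = 93 + b)
(E(119, -95) - 1*5324)/(-1 + 4) - W(577, -647) = (41 - 1*5324)/(-1 + 4) - (93 + 577) = (41 - 5324)/3 - 1*670 = -5283*⅓ - 670 = -1761 - 670 = -2431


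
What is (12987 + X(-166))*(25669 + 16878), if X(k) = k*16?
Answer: 439553057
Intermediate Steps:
X(k) = 16*k
(12987 + X(-166))*(25669 + 16878) = (12987 + 16*(-166))*(25669 + 16878) = (12987 - 2656)*42547 = 10331*42547 = 439553057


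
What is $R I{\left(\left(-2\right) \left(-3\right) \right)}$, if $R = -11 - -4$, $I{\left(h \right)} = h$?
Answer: $-42$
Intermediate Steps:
$R = -7$ ($R = -11 + 4 = -7$)
$R I{\left(\left(-2\right) \left(-3\right) \right)} = - 7 \left(\left(-2\right) \left(-3\right)\right) = \left(-7\right) 6 = -42$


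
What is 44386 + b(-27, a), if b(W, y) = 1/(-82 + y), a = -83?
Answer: 7323689/165 ≈ 44386.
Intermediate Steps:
44386 + b(-27, a) = 44386 + 1/(-82 - 83) = 44386 + 1/(-165) = 44386 - 1/165 = 7323689/165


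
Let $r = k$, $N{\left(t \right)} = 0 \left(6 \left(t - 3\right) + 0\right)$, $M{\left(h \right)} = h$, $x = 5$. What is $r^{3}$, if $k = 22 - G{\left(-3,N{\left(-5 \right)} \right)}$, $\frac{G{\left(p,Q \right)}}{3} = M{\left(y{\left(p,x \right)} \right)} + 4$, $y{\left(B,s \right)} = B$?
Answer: $6859$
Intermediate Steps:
$N{\left(t \right)} = 0$ ($N{\left(t \right)} = 0 \left(6 \left(-3 + t\right) + 0\right) = 0 \left(\left(-18 + 6 t\right) + 0\right) = 0 \left(-18 + 6 t\right) = 0$)
$G{\left(p,Q \right)} = 12 + 3 p$ ($G{\left(p,Q \right)} = 3 \left(p + 4\right) = 3 \left(4 + p\right) = 12 + 3 p$)
$k = 19$ ($k = 22 - \left(12 + 3 \left(-3\right)\right) = 22 - \left(12 - 9\right) = 22 - 3 = 19$)
$r = 19$
$r^{3} = 19^{3} = 6859$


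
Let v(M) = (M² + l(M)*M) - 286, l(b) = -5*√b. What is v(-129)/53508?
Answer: 16355/53508 + 215*I*√129/17836 ≈ 0.30566 + 0.13691*I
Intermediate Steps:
v(M) = -286 + M² - 5*M^(3/2) (v(M) = (M² + (-5*√M)*M) - 286 = (M² - 5*M^(3/2)) - 286 = -286 + M² - 5*M^(3/2))
v(-129)/53508 = (-286 + (-129)² - (-645)*I*√129)/53508 = (-286 + 16641 - (-645)*I*√129)*(1/53508) = (-286 + 16641 + 645*I*√129)*(1/53508) = (16355 + 645*I*√129)*(1/53508) = 16355/53508 + 215*I*√129/17836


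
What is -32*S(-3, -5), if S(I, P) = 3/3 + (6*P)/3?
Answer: 288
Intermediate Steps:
S(I, P) = 1 + 2*P (S(I, P) = 3*(1/3) + (6*P)*(1/3) = 1 + 2*P)
-32*S(-3, -5) = -32*(1 + 2*(-5)) = -32*(1 - 10) = -32*(-9) = 288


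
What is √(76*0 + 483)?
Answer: √483 ≈ 21.977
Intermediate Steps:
√(76*0 + 483) = √(0 + 483) = √483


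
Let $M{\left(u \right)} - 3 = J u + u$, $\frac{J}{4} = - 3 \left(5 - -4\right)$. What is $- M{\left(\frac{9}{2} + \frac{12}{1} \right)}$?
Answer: $\frac{3525}{2} \approx 1762.5$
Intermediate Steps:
$J = -108$ ($J = 4 \left(- 3 \left(5 - -4\right)\right) = 4 \left(- 3 \left(5 + 4\right)\right) = 4 \left(\left(-3\right) 9\right) = 4 \left(-27\right) = -108$)
$M{\left(u \right)} = 3 - 107 u$ ($M{\left(u \right)} = 3 + \left(- 108 u + u\right) = 3 - 107 u$)
$- M{\left(\frac{9}{2} + \frac{12}{1} \right)} = - (3 - 107 \left(\frac{9}{2} + \frac{12}{1}\right)) = - (3 - 107 \left(9 \cdot \frac{1}{2} + 12 \cdot 1\right)) = - (3 - 107 \left(\frac{9}{2} + 12\right)) = - (3 - \frac{3531}{2}) = \left(-1\right) \left(- \frac{3525}{2}\right) = \frac{3525}{2}$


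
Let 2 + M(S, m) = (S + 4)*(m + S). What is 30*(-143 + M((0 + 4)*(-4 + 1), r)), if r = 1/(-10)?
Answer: -1446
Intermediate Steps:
r = -1/10 (r = 1*(-1/10) = -1/10 ≈ -0.10000)
M(S, m) = -2 + (4 + S)*(S + m) (M(S, m) = -2 + (S + 4)*(m + S) = -2 + (4 + S)*(S + m))
30*(-143 + M((0 + 4)*(-4 + 1), r)) = 30*(-143 + (-2 + ((0 + 4)*(-4 + 1))**2 + 4*((0 + 4)*(-4 + 1)) + 4*(-1/10) + ((0 + 4)*(-4 + 1))*(-1/10))) = 30*(-143 + (-2 + (4*(-3))**2 + 4*(4*(-3)) - 2/5 + (4*(-3))*(-1/10))) = 30*(-143 + (-2 + (-12)**2 + 4*(-12) - 2/5 - 12*(-1/10))) = 30*(-143 + (-2 + 144 - 48 - 2/5 + 6/5)) = 30*(-143 + 474/5) = 30*(-241/5) = -1446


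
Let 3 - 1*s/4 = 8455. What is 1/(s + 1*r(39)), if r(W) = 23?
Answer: -1/33785 ≈ -2.9599e-5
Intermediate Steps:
s = -33808 (s = 12 - 4*8455 = 12 - 33820 = -33808)
1/(s + 1*r(39)) = 1/(-33808 + 1*23) = 1/(-33808 + 23) = 1/(-33785) = -1/33785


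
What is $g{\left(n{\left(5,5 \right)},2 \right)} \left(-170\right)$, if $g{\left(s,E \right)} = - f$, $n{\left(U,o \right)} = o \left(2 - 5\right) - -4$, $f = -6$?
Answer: $-1020$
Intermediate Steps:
$n{\left(U,o \right)} = 4 - 3 o$ ($n{\left(U,o \right)} = o \left(-3\right) + 4 = - 3 o + 4 = 4 - 3 o$)
$g{\left(s,E \right)} = 6$ ($g{\left(s,E \right)} = \left(-1\right) \left(-6\right) = 6$)
$g{\left(n{\left(5,5 \right)},2 \right)} \left(-170\right) = 6 \left(-170\right) = -1020$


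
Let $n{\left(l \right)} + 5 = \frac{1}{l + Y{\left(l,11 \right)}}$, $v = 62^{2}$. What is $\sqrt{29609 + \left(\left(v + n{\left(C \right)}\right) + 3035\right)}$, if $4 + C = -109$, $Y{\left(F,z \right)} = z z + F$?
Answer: $\frac{\sqrt{402224970}}{105} \approx 191.01$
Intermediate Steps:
$v = 3844$
$Y{\left(F,z \right)} = F + z^{2}$ ($Y{\left(F,z \right)} = z^{2} + F = F + z^{2}$)
$C = -113$ ($C = -4 - 109 = -113$)
$n{\left(l \right)} = -5 + \frac{1}{121 + 2 l}$ ($n{\left(l \right)} = -5 + \frac{1}{l + \left(l + 11^{2}\right)} = -5 + \frac{1}{l + \left(l + 121\right)} = -5 + \frac{1}{l + \left(121 + l\right)} = -5 + \frac{1}{121 + 2 l}$)
$\sqrt{29609 + \left(\left(v + n{\left(C \right)}\right) + 3035\right)} = \sqrt{29609 + \left(\left(3844 + \frac{2 \left(-302 - -565\right)}{121 + 2 \left(-113\right)}\right) + 3035\right)} = \sqrt{29609 + \left(\left(3844 + \frac{2 \left(-302 + 565\right)}{121 - 226}\right) + 3035\right)} = \sqrt{29609 + \left(\left(3844 + 2 \frac{1}{-105} \cdot 263\right) + 3035\right)} = \sqrt{29609 + \left(\left(3844 + 2 \left(- \frac{1}{105}\right) 263\right) + 3035\right)} = \sqrt{29609 + \left(\left(3844 - \frac{526}{105}\right) + 3035\right)} = \sqrt{29609 + \left(\frac{403094}{105} + 3035\right)} = \sqrt{29609 + \frac{721769}{105}} = \sqrt{\frac{3830714}{105}} = \frac{\sqrt{402224970}}{105}$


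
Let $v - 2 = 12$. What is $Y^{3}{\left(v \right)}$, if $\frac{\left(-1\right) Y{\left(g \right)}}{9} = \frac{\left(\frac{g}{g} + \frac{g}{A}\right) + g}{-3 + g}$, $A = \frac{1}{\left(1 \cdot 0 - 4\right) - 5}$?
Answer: $\frac{997002999}{1331} \approx 7.4906 \cdot 10^{5}$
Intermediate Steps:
$v = 14$ ($v = 2 + 12 = 14$)
$A = - \frac{1}{9}$ ($A = \frac{1}{\left(0 - 4\right) - 5} = \frac{1}{-4 - 5} = \frac{1}{-9} = - \frac{1}{9} \approx -0.11111$)
$Y{\left(g \right)} = - \frac{9 \left(1 - 8 g\right)}{-3 + g}$ ($Y{\left(g \right)} = - 9 \frac{\left(\frac{g}{g} + \frac{g}{- \frac{1}{9}}\right) + g}{-3 + g} = - 9 \frac{\left(1 + g \left(-9\right)\right) + g}{-3 + g} = - 9 \frac{\left(1 - 9 g\right) + g}{-3 + g} = - 9 \frac{1 - 8 g}{-3 + g} = - \frac{9 \left(1 - 8 g\right)}{-3 + g}$)
$Y^{3}{\left(v \right)} = \left(\frac{9 \left(-1 + 8 \cdot 14\right)}{-3 + 14}\right)^{3} = \left(\frac{9 \left(-1 + 112\right)}{11}\right)^{3} = \left(9 \cdot \frac{1}{11} \cdot 111\right)^{3} = \left(\frac{999}{11}\right)^{3} = \frac{997002999}{1331}$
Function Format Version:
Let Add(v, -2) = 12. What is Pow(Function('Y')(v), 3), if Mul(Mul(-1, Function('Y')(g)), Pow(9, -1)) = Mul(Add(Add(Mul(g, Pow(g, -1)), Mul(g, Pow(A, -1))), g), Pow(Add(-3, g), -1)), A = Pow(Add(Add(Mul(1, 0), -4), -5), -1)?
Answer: Rational(997002999, 1331) ≈ 7.4906e+5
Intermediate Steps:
v = 14 (v = Add(2, 12) = 14)
A = Rational(-1, 9) (A = Pow(Add(Add(0, -4), -5), -1) = Pow(Add(-4, -5), -1) = Pow(-9, -1) = Rational(-1, 9) ≈ -0.11111)
Function('Y')(g) = Mul(-9, Pow(Add(-3, g), -1), Add(1, Mul(-8, g))) (Function('Y')(g) = Mul(-9, Mul(Add(Add(Mul(g, Pow(g, -1)), Mul(g, Pow(Rational(-1, 9), -1))), g), Pow(Add(-3, g), -1))) = Mul(-9, Mul(Add(Add(1, Mul(g, -9)), g), Pow(Add(-3, g), -1))) = Mul(-9, Mul(Add(Add(1, Mul(-9, g)), g), Pow(Add(-3, g), -1))) = Mul(-9, Mul(Add(1, Mul(-8, g)), Pow(Add(-3, g), -1))) = Mul(-9, Mul(Pow(Add(-3, g), -1), Add(1, Mul(-8, g)))) = Mul(-9, Pow(Add(-3, g), -1), Add(1, Mul(-8, g))))
Pow(Function('Y')(v), 3) = Pow(Mul(9, Pow(Add(-3, 14), -1), Add(-1, Mul(8, 14))), 3) = Pow(Mul(9, Pow(11, -1), Add(-1, 112)), 3) = Pow(Mul(9, Rational(1, 11), 111), 3) = Pow(Rational(999, 11), 3) = Rational(997002999, 1331)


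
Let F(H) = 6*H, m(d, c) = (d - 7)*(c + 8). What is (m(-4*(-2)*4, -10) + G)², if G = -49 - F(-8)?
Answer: 2601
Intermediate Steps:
m(d, c) = (-7 + d)*(8 + c)
G = -1 (G = -49 - 6*(-8) = -49 - 1*(-48) = -49 + 48 = -1)
(m(-4*(-2)*4, -10) + G)² = ((-56 - 7*(-10) + 8*(-4*(-2)*4) - 10*(-4*(-2))*4) - 1)² = ((-56 + 70 + 8*(8*4) - 80*4) - 1)² = ((-56 + 70 + 8*32 - 10*32) - 1)² = ((-56 + 70 + 256 - 320) - 1)² = (-50 - 1)² = (-51)² = 2601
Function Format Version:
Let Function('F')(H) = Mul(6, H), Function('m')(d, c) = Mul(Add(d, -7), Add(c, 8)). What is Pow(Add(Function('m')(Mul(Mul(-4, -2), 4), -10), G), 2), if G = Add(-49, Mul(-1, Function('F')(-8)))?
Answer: 2601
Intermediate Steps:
Function('m')(d, c) = Mul(Add(-7, d), Add(8, c))
G = -1 (G = Add(-49, Mul(-1, Mul(6, -8))) = Add(-49, Mul(-1, -48)) = Add(-49, 48) = -1)
Pow(Add(Function('m')(Mul(Mul(-4, -2), 4), -10), G), 2) = Pow(Add(Add(-56, Mul(-7, -10), Mul(8, Mul(Mul(-4, -2), 4)), Mul(-10, Mul(Mul(-4, -2), 4))), -1), 2) = Pow(Add(Add(-56, 70, Mul(8, Mul(8, 4)), Mul(-10, Mul(8, 4))), -1), 2) = Pow(Add(Add(-56, 70, Mul(8, 32), Mul(-10, 32)), -1), 2) = Pow(Add(Add(-56, 70, 256, -320), -1), 2) = Pow(Add(-50, -1), 2) = Pow(-51, 2) = 2601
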